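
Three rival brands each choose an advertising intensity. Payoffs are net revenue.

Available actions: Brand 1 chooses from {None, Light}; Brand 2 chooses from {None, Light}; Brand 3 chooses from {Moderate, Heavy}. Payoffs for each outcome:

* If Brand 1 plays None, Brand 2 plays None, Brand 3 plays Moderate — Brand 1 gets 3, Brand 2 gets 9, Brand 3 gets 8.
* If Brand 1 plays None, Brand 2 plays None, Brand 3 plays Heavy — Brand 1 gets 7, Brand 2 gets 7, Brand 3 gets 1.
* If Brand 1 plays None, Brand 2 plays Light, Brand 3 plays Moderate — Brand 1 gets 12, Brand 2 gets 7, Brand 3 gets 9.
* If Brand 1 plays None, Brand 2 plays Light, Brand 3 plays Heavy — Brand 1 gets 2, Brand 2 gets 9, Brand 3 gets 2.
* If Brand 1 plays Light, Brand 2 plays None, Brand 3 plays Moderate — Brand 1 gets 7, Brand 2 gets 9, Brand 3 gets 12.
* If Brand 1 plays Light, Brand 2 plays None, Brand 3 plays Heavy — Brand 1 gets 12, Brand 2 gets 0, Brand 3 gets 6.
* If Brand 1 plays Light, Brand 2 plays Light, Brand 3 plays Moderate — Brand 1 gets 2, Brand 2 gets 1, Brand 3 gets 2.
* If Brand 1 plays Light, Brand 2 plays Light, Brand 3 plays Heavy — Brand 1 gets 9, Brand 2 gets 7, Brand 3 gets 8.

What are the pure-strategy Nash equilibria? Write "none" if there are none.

(None, None, Moderate): Brand 1 can switch to Light (3 → 7). Not NE.
(None, None, Heavy): Brand 1 can switch to Light (7 → 12). Not NE.
(None, Light, Moderate): Brand 2 can switch to None (7 → 9). Not NE.
(None, Light, Heavy): Brand 1 can switch to Light (2 → 9). Not NE.
(Light, None, Moderate): Brand 1 gets 7, best alternative 3; Brand 2 gets 9, best alternative 1; Brand 3 gets 12, best alternative 6. No profitable deviation — NE.
(Light, None, Heavy): Brand 2 can switch to Light (0 → 7). Not NE.
(Light, Light, Moderate): Brand 1 can switch to None (2 → 12). Not NE.
(Light, Light, Heavy): Brand 1 gets 9, best alternative 2; Brand 2 gets 7, best alternative 0; Brand 3 gets 8, best alternative 2. No profitable deviation — NE.

Pure-strategy Nash equilibria: (Light, None, Moderate); (Light, Light, Heavy)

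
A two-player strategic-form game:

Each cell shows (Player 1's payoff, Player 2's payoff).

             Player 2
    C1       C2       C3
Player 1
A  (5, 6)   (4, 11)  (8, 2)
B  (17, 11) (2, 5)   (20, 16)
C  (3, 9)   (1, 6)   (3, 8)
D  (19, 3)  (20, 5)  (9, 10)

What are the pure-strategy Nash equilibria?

For each strategy profile, look for a profitable unilateral deviation.
(A, C1): Player 1 can switch to B (5 → 17). Not NE.
(A, C2): Player 1 can switch to D (4 → 20). Not NE.
(A, C3): Player 1 can switch to B (8 → 20). Not NE.
(B, C1): Player 1 can switch to D (17 → 19). Not NE.
(B, C2): Player 1 can switch to A (2 → 4). Not NE.
(B, C3): Player 1 gets 20, best alternative 9; Player 2 gets 16, best alternative 11. No profitable deviation — NE.
(C, C1): Player 1 can switch to A (3 → 5). Not NE.
(C, C2): Player 1 can switch to A (1 → 4). Not NE.
(C, C3): Player 1 can switch to A (3 → 8). Not NE.
(The remaining 3 profiles each have a profitable deviation by the same check.)

The unique pure-strategy Nash equilibrium is (B, C3).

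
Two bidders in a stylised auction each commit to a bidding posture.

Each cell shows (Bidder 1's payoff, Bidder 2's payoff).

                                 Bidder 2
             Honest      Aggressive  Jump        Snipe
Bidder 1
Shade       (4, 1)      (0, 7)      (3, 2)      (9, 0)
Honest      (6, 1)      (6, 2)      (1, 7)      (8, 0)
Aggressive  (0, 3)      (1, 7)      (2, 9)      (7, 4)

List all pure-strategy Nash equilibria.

This game has no pure Nash equilibrium.

Bidder 1 against Honest: payoffs 4, 6, 0 → best response Honest.
Bidder 1 against Aggressive: payoffs 0, 6, 1 → best response Honest.
Bidder 1 against Jump: payoffs 3, 1, 2 → best response Shade.
Bidder 1 against Snipe: payoffs 9, 8, 7 → best response Shade.
Bidder 2 against Shade: payoffs 1, 7, 2, 0 → best response Aggressive.
Bidder 2 against Honest: payoffs 1, 2, 7, 0 → best response Jump.
Bidder 2 against Aggressive: payoffs 3, 7, 9, 4 → best response Jump.
No profile is a mutual best response for all players.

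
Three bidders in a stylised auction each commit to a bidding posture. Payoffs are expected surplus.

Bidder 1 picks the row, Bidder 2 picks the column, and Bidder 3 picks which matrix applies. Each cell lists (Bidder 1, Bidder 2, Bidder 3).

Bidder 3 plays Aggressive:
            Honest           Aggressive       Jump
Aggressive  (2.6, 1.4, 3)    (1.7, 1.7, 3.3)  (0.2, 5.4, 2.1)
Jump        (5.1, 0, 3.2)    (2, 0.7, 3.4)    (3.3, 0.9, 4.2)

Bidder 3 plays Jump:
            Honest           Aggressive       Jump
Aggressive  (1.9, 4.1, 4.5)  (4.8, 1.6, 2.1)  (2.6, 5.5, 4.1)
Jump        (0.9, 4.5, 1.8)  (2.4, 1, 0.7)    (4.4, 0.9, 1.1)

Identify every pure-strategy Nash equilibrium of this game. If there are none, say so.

The unique pure-strategy Nash equilibrium is (Jump, Jump, Aggressive).

Bidder 1 against (Honest, Aggressive): payoffs 2.6, 5.1 → best response Jump.
Bidder 1 against (Honest, Jump): payoffs 1.9, 0.9 → best response Aggressive.
Bidder 1 against (Aggressive, Aggressive): payoffs 1.7, 2 → best response Jump.
Bidder 1 against (Aggressive, Jump): payoffs 4.8, 2.4 → best response Aggressive.
Bidder 1 against (Jump, Aggressive): payoffs 0.2, 3.3 → best response Jump.
Bidder 1 against (Jump, Jump): payoffs 2.6, 4.4 → best response Jump.
Bidder 2 against (Aggressive, Aggressive): payoffs 1.4, 1.7, 5.4 → best response Jump.
Bidder 2 against (Aggressive, Jump): payoffs 4.1, 1.6, 5.5 → best response Jump.
Bidder 2 against (Jump, Aggressive): payoffs 0, 0.7, 0.9 → best response Jump.
Bidder 2 against (Jump, Jump): payoffs 4.5, 1, 0.9 → best response Honest.
Bidder 3 against (Aggressive, Honest): payoffs 3, 4.5 → best response Jump.
Bidder 3 against (Aggressive, Aggressive): payoffs 3.3, 2.1 → best response Aggressive.
Bidder 3 against (Aggressive, Jump): payoffs 2.1, 4.1 → best response Jump.
Bidder 3 against (Jump, Honest): payoffs 3.2, 1.8 → best response Aggressive.
Bidder 3 against (Jump, Aggressive): payoffs 3.4, 0.7 → best response Aggressive.
Bidder 3 against (Jump, Jump): payoffs 4.2, 1.1 → best response Aggressive.
Mutual best responses: (Jump, Jump, Aggressive).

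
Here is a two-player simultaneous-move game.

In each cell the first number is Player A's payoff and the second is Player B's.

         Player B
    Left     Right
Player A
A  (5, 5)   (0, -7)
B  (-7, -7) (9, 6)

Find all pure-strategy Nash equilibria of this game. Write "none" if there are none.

(A, Left): Player A gets 5, best alternative -7; Player B gets 5, best alternative -7. No profitable deviation — NE.
(A, Right): Player A can switch to B (0 → 9). Not NE.
(B, Left): Player A can switch to A (-7 → 5). Not NE.
(B, Right): Player A gets 9, best alternative 0; Player B gets 6, best alternative -7. No profitable deviation — NE.

Pure-strategy Nash equilibria: (A, Left) and (B, Right)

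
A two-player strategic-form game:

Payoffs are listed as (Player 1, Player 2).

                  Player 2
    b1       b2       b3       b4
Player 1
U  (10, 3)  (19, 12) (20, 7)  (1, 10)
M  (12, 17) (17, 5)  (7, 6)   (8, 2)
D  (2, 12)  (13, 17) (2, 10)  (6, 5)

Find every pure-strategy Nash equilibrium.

Pure-strategy Nash equilibria: (U, b2); (M, b1)

(U, b1): Player 1 can switch to M (10 → 12). Not NE.
(U, b2): Player 1 gets 19, best alternative 17; Player 2 gets 12, best alternative 10. No profitable deviation — NE.
(U, b3): Player 2 can switch to b2 (7 → 12). Not NE.
(U, b4): Player 1 can switch to M (1 → 8). Not NE.
(M, b1): Player 1 gets 12, best alternative 10; Player 2 gets 17, best alternative 6. No profitable deviation — NE.
(M, b2): Player 1 can switch to U (17 → 19). Not NE.
(M, b3): Player 1 can switch to U (7 → 20). Not NE.
(M, b4): Player 2 can switch to b1 (2 → 17). Not NE.
(D, b1): Player 1 can switch to U (2 → 10). Not NE.
(D, b2): Player 1 can switch to U (13 → 19). Not NE.
(D, b3): Player 1 can switch to U (2 → 20). Not NE.
(D, b4): Player 1 can switch to M (6 → 8). Not NE.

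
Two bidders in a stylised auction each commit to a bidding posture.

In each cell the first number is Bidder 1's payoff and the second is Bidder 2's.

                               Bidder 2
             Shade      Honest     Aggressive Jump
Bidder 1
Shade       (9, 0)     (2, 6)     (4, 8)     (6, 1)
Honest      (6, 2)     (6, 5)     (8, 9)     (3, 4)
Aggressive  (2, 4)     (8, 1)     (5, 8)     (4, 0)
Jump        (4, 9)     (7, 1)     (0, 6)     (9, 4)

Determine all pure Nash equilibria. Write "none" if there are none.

Mark each player's best response to every combination of opponents' strategies; a profile where every player is best-responding is a pure Nash equilibrium.
Bidder 1 against Shade: payoffs 9, 6, 2, 4 → best response Shade.
Bidder 1 against Honest: payoffs 2, 6, 8, 7 → best response Aggressive.
Bidder 1 against Aggressive: payoffs 4, 8, 5, 0 → best response Honest.
Bidder 1 against Jump: payoffs 6, 3, 4, 9 → best response Jump.
Bidder 2 against Shade: payoffs 0, 6, 8, 1 → best response Aggressive.
Bidder 2 against Honest: payoffs 2, 5, 9, 4 → best response Aggressive.
Bidder 2 against Aggressive: payoffs 4, 1, 8, 0 → best response Aggressive.
Bidder 2 against Jump: payoffs 9, 1, 6, 4 → best response Shade.
Mutual best responses: (Honest, Aggressive).

The unique pure-strategy Nash equilibrium is (Honest, Aggressive).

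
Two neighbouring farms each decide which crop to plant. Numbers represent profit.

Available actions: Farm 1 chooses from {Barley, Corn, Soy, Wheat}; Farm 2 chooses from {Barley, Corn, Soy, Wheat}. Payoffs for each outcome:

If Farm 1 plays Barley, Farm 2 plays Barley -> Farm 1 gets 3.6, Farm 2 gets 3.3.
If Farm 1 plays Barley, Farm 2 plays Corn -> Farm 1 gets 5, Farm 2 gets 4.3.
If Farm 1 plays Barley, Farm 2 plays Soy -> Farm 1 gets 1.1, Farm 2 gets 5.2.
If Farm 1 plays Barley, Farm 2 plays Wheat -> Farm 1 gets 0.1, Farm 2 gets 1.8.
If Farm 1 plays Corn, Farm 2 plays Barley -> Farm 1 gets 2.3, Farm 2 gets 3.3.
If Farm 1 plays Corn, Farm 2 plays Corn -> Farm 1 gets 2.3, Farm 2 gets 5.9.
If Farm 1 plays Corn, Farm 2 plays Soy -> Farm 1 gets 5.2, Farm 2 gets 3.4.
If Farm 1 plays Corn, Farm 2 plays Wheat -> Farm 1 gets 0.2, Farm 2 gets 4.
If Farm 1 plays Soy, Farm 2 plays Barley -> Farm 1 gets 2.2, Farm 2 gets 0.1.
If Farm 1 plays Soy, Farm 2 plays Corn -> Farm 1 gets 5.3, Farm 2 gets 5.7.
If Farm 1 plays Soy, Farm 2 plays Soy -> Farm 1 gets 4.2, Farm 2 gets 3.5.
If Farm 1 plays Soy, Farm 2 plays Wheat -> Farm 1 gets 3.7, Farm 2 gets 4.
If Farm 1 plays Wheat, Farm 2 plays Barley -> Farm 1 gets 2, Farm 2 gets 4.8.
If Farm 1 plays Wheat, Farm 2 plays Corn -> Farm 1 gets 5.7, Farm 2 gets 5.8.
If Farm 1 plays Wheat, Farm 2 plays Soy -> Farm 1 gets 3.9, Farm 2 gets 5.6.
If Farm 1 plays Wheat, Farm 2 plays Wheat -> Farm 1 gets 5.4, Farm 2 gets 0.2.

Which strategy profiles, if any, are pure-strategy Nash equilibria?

For each strategy profile, look for a profitable unilateral deviation.
(Barley, Barley): Farm 2 can switch to Corn (3.3 → 4.3). Not NE.
(Barley, Corn): Farm 1 can switch to Soy (5 → 5.3). Not NE.
(Barley, Soy): Farm 1 can switch to Corn (1.1 → 5.2). Not NE.
(Barley, Wheat): Farm 1 can switch to Corn (0.1 → 0.2). Not NE.
(Corn, Barley): Farm 1 can switch to Barley (2.3 → 3.6). Not NE.
(Corn, Corn): Farm 1 can switch to Barley (2.3 → 5). Not NE.
(Corn, Soy): Farm 2 can switch to Corn (3.4 → 5.9). Not NE.
(Corn, Wheat): Farm 1 can switch to Soy (0.2 → 3.7). Not NE.
(Wheat, Corn): Farm 1 gets 5.7, best alternative 5.3; Farm 2 gets 5.8, best alternative 5.6. No profitable deviation — NE.
(The remaining 7 profiles each have a profitable deviation by the same check.)

Pure NE: (Wheat, Corn)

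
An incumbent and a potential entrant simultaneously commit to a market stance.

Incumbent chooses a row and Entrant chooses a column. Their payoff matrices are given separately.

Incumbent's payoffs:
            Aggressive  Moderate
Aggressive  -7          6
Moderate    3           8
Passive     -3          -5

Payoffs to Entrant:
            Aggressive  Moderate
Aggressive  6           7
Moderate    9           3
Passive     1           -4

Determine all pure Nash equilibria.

(Aggressive, Aggressive): Incumbent can switch to Moderate (-7 → 3). Not NE.
(Aggressive, Moderate): Incumbent can switch to Moderate (6 → 8). Not NE.
(Moderate, Aggressive): Incumbent gets 3, best alternative -3; Entrant gets 9, best alternative 3. No profitable deviation — NE.
(Moderate, Moderate): Entrant can switch to Aggressive (3 → 9). Not NE.
(Passive, Aggressive): Incumbent can switch to Moderate (-3 → 3). Not NE.
(Passive, Moderate): Incumbent can switch to Aggressive (-5 → 6). Not NE.

(Moderate, Aggressive)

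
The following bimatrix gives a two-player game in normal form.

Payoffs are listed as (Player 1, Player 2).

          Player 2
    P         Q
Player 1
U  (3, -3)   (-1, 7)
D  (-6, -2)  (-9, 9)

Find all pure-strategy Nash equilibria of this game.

(U, P): Player 2 can switch to Q (-3 → 7). Not NE.
(U, Q): Player 1 gets -1, best alternative -9; Player 2 gets 7, best alternative -3. No profitable deviation — NE.
(D, P): Player 1 can switch to U (-6 → 3). Not NE.
(D, Q): Player 1 can switch to U (-9 → -1). Not NE.

The unique pure-strategy Nash equilibrium is (U, Q).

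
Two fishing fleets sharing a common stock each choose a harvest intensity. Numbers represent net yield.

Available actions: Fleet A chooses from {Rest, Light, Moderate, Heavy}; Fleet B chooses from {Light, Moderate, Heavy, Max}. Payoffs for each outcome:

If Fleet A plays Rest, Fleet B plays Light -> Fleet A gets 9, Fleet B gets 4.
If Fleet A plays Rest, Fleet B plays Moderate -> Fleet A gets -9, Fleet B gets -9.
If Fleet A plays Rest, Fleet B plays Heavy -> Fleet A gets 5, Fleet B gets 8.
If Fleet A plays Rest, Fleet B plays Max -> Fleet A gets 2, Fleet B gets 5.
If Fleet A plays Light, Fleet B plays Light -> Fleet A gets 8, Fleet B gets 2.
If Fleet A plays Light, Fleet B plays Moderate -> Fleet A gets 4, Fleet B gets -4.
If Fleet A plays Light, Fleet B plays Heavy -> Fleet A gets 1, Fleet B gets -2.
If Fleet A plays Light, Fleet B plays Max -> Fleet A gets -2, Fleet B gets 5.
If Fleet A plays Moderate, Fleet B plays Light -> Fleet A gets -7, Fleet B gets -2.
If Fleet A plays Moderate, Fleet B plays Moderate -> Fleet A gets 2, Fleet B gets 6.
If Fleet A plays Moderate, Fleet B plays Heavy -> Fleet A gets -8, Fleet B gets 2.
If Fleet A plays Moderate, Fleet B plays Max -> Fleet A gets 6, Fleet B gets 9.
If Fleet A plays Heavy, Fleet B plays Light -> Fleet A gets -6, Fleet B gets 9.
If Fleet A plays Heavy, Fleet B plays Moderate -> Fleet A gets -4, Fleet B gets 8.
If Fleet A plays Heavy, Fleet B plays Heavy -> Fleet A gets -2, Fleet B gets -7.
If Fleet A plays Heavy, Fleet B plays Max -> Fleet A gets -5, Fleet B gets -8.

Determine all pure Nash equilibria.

Pure-strategy Nash equilibria: (Rest, Heavy), (Moderate, Max)

Check each profile: it is a Nash equilibrium iff no player can strictly gain by switching unilaterally.
(Rest, Light): Fleet B can switch to Heavy (4 → 8). Not NE.
(Rest, Moderate): Fleet A can switch to Light (-9 → 4). Not NE.
(Rest, Heavy): Fleet A gets 5, best alternative 1; Fleet B gets 8, best alternative 5. No profitable deviation — NE.
(Rest, Max): Fleet A can switch to Moderate (2 → 6). Not NE.
(Light, Light): Fleet A can switch to Rest (8 → 9). Not NE.
(Light, Moderate): Fleet B can switch to Light (-4 → 2). Not NE.
(Light, Heavy): Fleet A can switch to Rest (1 → 5). Not NE.
(Light, Max): Fleet A can switch to Rest (-2 → 2). Not NE.
(Moderate, Light): Fleet A can switch to Rest (-7 → 9). Not NE.
(Moderate, Max): Fleet A gets 6, best alternative 2; Fleet B gets 9, best alternative 6. No profitable deviation — NE.
(The remaining 6 profiles each have a profitable deviation by the same check.)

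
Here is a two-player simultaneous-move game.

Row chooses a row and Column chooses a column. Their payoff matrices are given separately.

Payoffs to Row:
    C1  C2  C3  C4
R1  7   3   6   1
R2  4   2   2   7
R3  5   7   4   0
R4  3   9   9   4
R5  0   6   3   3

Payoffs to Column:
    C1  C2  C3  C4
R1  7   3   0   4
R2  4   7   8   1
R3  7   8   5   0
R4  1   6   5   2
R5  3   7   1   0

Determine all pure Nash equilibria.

The pure Nash equilibria are (R1, C1); (R4, C2).

(R1, C1): Row gets 7, best alternative 5; Column gets 7, best alternative 4. No profitable deviation — NE.
(R1, C2): Row can switch to R3 (3 → 7). Not NE.
(R1, C3): Row can switch to R4 (6 → 9). Not NE.
(R1, C4): Row can switch to R2 (1 → 7). Not NE.
(R2, C1): Row can switch to R1 (4 → 7). Not NE.
(R2, C2): Row can switch to R1 (2 → 3). Not NE.
(R2, C3): Row can switch to R1 (2 → 6). Not NE.
(R4, C2): Row gets 9, best alternative 7; Column gets 6, best alternative 5. No profitable deviation — NE.
(The remaining 12 profiles each have a profitable deviation by the same check.)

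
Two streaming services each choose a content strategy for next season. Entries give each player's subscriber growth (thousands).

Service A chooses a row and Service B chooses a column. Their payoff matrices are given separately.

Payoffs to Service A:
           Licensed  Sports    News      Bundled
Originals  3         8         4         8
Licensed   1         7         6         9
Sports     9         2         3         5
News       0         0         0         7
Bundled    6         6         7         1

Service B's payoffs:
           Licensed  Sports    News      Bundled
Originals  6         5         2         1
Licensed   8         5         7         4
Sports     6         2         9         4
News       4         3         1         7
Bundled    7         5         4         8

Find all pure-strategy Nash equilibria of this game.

none

Service A against Licensed: payoffs 3, 1, 9, 0, 6 → best response Sports.
Service A against Sports: payoffs 8, 7, 2, 0, 6 → best response Originals.
Service A against News: payoffs 4, 6, 3, 0, 7 → best response Bundled.
Service A against Bundled: payoffs 8, 9, 5, 7, 1 → best response Licensed.
Service B against Originals: payoffs 6, 5, 2, 1 → best response Licensed.
Service B against Licensed: payoffs 8, 5, 7, 4 → best response Licensed.
Service B against Sports: payoffs 6, 2, 9, 4 → best response News.
Service B against News: payoffs 4, 3, 1, 7 → best response Bundled.
Service B against Bundled: payoffs 7, 5, 4, 8 → best response Bundled.
No profile is a mutual best response for all players.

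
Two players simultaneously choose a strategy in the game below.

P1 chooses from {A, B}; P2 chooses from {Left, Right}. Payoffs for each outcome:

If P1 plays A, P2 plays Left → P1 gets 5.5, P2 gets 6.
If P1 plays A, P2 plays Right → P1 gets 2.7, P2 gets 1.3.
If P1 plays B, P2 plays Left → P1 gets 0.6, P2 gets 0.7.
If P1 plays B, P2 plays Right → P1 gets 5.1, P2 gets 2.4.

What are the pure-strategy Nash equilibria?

Pure-strategy Nash equilibria: (A, Left) and (B, Right)

For each strategy profile, look for a profitable unilateral deviation.
(A, Left): P1 gets 5.5, best alternative 0.6; P2 gets 6, best alternative 1.3. No profitable deviation — NE.
(A, Right): P1 can switch to B (2.7 → 5.1). Not NE.
(B, Left): P1 can switch to A (0.6 → 5.5). Not NE.
(B, Right): P1 gets 5.1, best alternative 2.7; P2 gets 2.4, best alternative 0.7. No profitable deviation — NE.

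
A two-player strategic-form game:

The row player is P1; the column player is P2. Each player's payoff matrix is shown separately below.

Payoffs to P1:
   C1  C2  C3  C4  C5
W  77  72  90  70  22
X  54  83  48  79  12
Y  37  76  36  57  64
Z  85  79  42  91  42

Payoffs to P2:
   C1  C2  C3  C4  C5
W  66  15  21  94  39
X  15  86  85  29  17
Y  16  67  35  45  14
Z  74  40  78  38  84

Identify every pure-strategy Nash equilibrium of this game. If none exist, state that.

(W, C1): P1 can switch to Z (77 → 85). Not NE.
(W, C2): P1 can switch to X (72 → 83). Not NE.
(W, C3): P2 can switch to C1 (21 → 66). Not NE.
(W, C4): P1 can switch to X (70 → 79). Not NE.
(W, C5): P1 can switch to Y (22 → 64). Not NE.
(X, C1): P1 can switch to W (54 → 77). Not NE.
(X, C2): P1 gets 83, best alternative 79; P2 gets 86, best alternative 85. No profitable deviation — NE.
(The remaining 13 profiles each have a profitable deviation by the same check.)

Pure NE: (X, C2)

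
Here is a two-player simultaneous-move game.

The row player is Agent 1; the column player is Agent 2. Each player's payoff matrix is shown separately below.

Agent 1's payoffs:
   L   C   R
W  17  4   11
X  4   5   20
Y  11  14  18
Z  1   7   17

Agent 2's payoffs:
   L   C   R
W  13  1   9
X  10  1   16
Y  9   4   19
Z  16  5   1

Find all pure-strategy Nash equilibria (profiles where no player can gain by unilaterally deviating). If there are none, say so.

Agent 1 against L: payoffs 17, 4, 11, 1 → best response W.
Agent 1 against C: payoffs 4, 5, 14, 7 → best response Y.
Agent 1 against R: payoffs 11, 20, 18, 17 → best response X.
Agent 2 against W: payoffs 13, 1, 9 → best response L.
Agent 2 against X: payoffs 10, 1, 16 → best response R.
Agent 2 against Y: payoffs 9, 4, 19 → best response R.
Agent 2 against Z: payoffs 16, 5, 1 → best response L.
Mutual best responses: (W, L); (X, R).

The pure Nash equilibria are (W, L), (X, R).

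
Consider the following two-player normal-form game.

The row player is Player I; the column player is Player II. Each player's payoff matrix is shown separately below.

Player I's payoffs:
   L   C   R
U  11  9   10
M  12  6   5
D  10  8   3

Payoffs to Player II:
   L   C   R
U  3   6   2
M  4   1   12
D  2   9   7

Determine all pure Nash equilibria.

(U, L): Player I can switch to M (11 → 12). Not NE.
(U, C): Player I gets 9, best alternative 8; Player II gets 6, best alternative 3. No profitable deviation — NE.
(U, R): Player II can switch to L (2 → 3). Not NE.
(M, L): Player II can switch to R (4 → 12). Not NE.
(M, C): Player I can switch to U (6 → 9). Not NE.
(M, R): Player I can switch to U (5 → 10). Not NE.
(D, L): Player I can switch to U (10 → 11). Not NE.
(D, C): Player I can switch to U (8 → 9). Not NE.
(D, R): Player I can switch to U (3 → 10). Not NE.

Pure NE: (U, C)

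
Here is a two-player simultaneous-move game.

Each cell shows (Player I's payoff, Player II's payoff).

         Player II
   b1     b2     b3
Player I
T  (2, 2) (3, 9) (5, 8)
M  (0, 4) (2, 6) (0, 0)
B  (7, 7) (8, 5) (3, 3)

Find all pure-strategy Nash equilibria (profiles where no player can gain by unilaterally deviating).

Pure NE: (B, b1)

(T, b1): Player I can switch to B (2 → 7). Not NE.
(T, b2): Player I can switch to B (3 → 8). Not NE.
(T, b3): Player II can switch to b2 (8 → 9). Not NE.
(M, b1): Player I can switch to T (0 → 2). Not NE.
(M, b2): Player I can switch to T (2 → 3). Not NE.
(M, b3): Player I can switch to T (0 → 5). Not NE.
(B, b1): Player I gets 7, best alternative 2; Player II gets 7, best alternative 5. No profitable deviation — NE.
(B, b2): Player II can switch to b1 (5 → 7). Not NE.
(B, b3): Player I can switch to T (3 → 5). Not NE.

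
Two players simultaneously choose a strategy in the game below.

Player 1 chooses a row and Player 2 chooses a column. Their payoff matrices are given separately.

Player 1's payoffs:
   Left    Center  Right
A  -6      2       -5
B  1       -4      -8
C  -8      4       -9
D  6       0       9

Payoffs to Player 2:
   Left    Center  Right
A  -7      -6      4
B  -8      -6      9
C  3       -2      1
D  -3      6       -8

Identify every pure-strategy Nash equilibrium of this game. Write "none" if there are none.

none

(A, Left): Player 1 can switch to B (-6 → 1). Not NE.
(A, Center): Player 1 can switch to C (2 → 4). Not NE.
(A, Right): Player 1 can switch to D (-5 → 9). Not NE.
(B, Left): Player 1 can switch to D (1 → 6). Not NE.
(B, Center): Player 1 can switch to A (-4 → 2). Not NE.
(B, Right): Player 1 can switch to A (-8 → -5). Not NE.
(C, Left): Player 1 can switch to A (-8 → -6). Not NE.
(C, Center): Player 2 can switch to Left (-2 → 3). Not NE.
(C, Right): Player 1 can switch to A (-9 → -5). Not NE.
(D, Left): Player 2 can switch to Center (-3 → 6). Not NE.
(The remaining 2 profiles each have a profitable deviation by the same check.)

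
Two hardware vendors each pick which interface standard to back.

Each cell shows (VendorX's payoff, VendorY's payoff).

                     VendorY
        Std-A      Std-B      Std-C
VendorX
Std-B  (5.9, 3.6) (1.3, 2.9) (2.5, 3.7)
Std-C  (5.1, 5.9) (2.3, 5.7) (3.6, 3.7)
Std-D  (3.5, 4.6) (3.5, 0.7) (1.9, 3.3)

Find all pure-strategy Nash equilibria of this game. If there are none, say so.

This game has no pure Nash equilibrium.

VendorX against Std-A: payoffs 5.9, 5.1, 3.5 → best response Std-B.
VendorX against Std-B: payoffs 1.3, 2.3, 3.5 → best response Std-D.
VendorX against Std-C: payoffs 2.5, 3.6, 1.9 → best response Std-C.
VendorY against Std-B: payoffs 3.6, 2.9, 3.7 → best response Std-C.
VendorY against Std-C: payoffs 5.9, 5.7, 3.7 → best response Std-A.
VendorY against Std-D: payoffs 4.6, 0.7, 3.3 → best response Std-A.
No profile is a mutual best response for all players.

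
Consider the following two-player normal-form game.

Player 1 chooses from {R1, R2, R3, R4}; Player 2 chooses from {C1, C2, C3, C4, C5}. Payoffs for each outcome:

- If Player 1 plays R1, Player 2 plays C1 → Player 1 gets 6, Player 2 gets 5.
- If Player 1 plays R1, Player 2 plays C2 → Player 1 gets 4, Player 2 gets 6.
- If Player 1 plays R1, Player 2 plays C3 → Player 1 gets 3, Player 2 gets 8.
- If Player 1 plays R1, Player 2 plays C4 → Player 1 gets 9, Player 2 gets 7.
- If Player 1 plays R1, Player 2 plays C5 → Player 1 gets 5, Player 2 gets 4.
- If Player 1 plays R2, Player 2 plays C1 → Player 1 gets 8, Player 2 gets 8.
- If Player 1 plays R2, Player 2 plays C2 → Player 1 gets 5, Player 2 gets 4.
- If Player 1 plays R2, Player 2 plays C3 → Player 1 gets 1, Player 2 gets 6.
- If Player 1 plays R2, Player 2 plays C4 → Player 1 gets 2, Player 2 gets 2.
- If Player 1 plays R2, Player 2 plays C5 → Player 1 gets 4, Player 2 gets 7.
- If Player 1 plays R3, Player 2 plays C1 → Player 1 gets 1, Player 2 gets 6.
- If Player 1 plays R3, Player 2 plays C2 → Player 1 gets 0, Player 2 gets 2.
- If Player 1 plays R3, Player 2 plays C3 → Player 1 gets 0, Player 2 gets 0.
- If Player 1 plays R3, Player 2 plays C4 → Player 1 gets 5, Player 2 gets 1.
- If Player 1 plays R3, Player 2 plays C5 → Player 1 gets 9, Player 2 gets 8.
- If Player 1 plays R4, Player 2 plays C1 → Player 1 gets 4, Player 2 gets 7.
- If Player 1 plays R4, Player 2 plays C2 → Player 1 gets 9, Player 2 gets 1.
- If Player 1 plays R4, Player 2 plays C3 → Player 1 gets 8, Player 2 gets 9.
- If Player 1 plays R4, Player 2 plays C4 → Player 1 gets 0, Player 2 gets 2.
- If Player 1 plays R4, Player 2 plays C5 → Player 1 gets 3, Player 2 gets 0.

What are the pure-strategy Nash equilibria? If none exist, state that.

Player 1 against C1: payoffs 6, 8, 1, 4 → best response R2.
Player 1 against C2: payoffs 4, 5, 0, 9 → best response R4.
Player 1 against C3: payoffs 3, 1, 0, 8 → best response R4.
Player 1 against C4: payoffs 9, 2, 5, 0 → best response R1.
Player 1 against C5: payoffs 5, 4, 9, 3 → best response R3.
Player 2 against R1: payoffs 5, 6, 8, 7, 4 → best response C3.
Player 2 against R2: payoffs 8, 4, 6, 2, 7 → best response C1.
Player 2 against R3: payoffs 6, 2, 0, 1, 8 → best response C5.
Player 2 against R4: payoffs 7, 1, 9, 2, 0 → best response C3.
Mutual best responses: (R2, C1); (R3, C5); (R4, C3).

Pure-strategy Nash equilibria: (R2, C1); (R3, C5); (R4, C3)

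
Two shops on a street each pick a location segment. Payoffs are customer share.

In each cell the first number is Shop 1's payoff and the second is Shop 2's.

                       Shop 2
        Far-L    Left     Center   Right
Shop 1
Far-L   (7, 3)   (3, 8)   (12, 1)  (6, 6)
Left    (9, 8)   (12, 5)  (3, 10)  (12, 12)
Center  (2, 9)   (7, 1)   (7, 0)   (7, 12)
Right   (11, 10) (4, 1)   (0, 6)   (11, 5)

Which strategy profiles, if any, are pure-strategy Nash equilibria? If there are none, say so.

Shop 1 against Far-L: payoffs 7, 9, 2, 11 → best response Right.
Shop 1 against Left: payoffs 3, 12, 7, 4 → best response Left.
Shop 1 against Center: payoffs 12, 3, 7, 0 → best response Far-L.
Shop 1 against Right: payoffs 6, 12, 7, 11 → best response Left.
Shop 2 against Far-L: payoffs 3, 8, 1, 6 → best response Left.
Shop 2 against Left: payoffs 8, 5, 10, 12 → best response Right.
Shop 2 against Center: payoffs 9, 1, 0, 12 → best response Right.
Shop 2 against Right: payoffs 10, 1, 6, 5 → best response Far-L.
Mutual best responses: (Left, Right); (Right, Far-L).

(Left, Right); (Right, Far-L)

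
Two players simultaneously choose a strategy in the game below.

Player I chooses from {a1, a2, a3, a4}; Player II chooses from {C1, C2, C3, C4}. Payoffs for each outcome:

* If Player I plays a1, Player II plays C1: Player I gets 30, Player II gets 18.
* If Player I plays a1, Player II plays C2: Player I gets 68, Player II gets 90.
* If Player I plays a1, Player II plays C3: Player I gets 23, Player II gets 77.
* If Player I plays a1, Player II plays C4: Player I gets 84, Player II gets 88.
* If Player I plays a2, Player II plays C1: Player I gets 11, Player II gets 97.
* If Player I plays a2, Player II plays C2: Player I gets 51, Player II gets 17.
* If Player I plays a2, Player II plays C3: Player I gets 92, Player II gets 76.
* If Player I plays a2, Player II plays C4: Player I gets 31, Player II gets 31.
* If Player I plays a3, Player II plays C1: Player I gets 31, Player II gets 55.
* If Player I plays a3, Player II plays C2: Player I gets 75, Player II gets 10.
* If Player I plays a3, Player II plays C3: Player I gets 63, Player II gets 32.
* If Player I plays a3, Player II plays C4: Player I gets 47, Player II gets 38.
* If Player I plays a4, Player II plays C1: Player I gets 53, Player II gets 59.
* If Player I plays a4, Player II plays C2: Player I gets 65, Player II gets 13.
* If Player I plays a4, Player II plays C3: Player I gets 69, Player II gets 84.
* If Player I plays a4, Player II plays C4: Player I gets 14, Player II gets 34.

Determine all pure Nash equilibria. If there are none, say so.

This game has no pure Nash equilibrium.

Player I against C1: payoffs 30, 11, 31, 53 → best response a4.
Player I against C2: payoffs 68, 51, 75, 65 → best response a3.
Player I against C3: payoffs 23, 92, 63, 69 → best response a2.
Player I against C4: payoffs 84, 31, 47, 14 → best response a1.
Player II against a1: payoffs 18, 90, 77, 88 → best response C2.
Player II against a2: payoffs 97, 17, 76, 31 → best response C1.
Player II against a3: payoffs 55, 10, 32, 38 → best response C1.
Player II against a4: payoffs 59, 13, 84, 34 → best response C3.
No profile is a mutual best response for all players.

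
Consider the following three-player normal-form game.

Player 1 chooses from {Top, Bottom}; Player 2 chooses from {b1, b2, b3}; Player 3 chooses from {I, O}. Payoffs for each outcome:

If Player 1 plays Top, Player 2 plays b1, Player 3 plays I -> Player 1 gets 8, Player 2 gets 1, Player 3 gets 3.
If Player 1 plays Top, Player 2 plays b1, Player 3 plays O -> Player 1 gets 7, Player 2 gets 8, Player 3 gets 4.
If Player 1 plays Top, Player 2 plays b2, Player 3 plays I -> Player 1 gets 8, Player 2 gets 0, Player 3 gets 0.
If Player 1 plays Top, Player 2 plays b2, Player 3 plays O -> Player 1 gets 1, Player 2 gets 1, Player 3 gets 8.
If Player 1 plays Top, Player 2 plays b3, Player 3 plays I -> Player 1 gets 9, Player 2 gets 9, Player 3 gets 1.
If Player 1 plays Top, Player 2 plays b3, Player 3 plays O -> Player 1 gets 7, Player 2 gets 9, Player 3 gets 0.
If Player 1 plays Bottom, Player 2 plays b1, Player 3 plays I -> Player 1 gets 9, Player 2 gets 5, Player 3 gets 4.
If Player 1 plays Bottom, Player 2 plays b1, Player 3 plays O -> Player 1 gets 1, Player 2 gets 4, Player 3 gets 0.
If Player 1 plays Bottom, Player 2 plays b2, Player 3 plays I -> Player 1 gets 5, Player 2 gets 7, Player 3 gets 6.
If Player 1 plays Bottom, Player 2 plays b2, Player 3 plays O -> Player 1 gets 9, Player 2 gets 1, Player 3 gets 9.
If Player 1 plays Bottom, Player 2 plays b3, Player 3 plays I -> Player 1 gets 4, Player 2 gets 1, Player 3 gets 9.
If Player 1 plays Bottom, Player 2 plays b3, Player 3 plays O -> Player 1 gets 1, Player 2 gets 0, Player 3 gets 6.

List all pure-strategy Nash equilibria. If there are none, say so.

(Top, b1, I): Player 1 can switch to Bottom (8 → 9). Not NE.
(Top, b1, O): Player 2 can switch to b3 (8 → 9). Not NE.
(Top, b2, I): Player 2 can switch to b1 (0 → 1). Not NE.
(Top, b2, O): Player 1 can switch to Bottom (1 → 9). Not NE.
(Top, b3, I): Player 1 gets 9, best alternative 4; Player 2 gets 9, best alternative 1; Player 3 gets 1, best alternative 0. No profitable deviation — NE.
(Top, b3, O): Player 3 can switch to I (0 → 1). Not NE.
(Bottom, b1, I): Player 2 can switch to b2 (5 → 7). Not NE.
(Bottom, b1, O): Player 1 can switch to Top (1 → 7). Not NE.
(Bottom, b2, I): Player 1 can switch to Top (5 → 8). Not NE.
(Bottom, b2, O): Player 2 can switch to b1 (1 → 4). Not NE.
(Bottom, b3, I): Player 1 can switch to Top (4 → 9). Not NE.
(Bottom, b3, O): Player 1 can switch to Top (1 → 7). Not NE.

(Top, b3, I)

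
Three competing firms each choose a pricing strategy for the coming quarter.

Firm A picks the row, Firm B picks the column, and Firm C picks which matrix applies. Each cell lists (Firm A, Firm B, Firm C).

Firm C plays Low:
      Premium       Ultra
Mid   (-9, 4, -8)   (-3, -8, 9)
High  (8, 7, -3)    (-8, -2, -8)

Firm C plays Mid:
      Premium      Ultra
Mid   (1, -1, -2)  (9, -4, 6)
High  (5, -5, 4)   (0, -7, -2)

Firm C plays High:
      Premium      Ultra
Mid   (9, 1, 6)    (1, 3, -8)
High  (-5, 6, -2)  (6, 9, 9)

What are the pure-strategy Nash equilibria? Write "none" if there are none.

The pure Nash equilibria are (High, Premium, Mid), (High, Ultra, High).

(Mid, Premium, Low): Firm A can switch to High (-9 → 8). Not NE.
(Mid, Premium, Mid): Firm A can switch to High (1 → 5). Not NE.
(Mid, Premium, High): Firm B can switch to Ultra (1 → 3). Not NE.
(Mid, Ultra, Low): Firm B can switch to Premium (-8 → 4). Not NE.
(Mid, Ultra, Mid): Firm B can switch to Premium (-4 → -1). Not NE.
(Mid, Ultra, High): Firm A can switch to High (1 → 6). Not NE.
(High, Premium, Low): Firm C can switch to Mid (-3 → 4). Not NE.
(High, Premium, Mid): Firm A gets 5, best alternative 1; Firm B gets -5, best alternative -7; Firm C gets 4, best alternative -2. No profitable deviation — NE.
(High, Premium, High): Firm A can switch to Mid (-5 → 9). Not NE.
(High, Ultra, Low): Firm A can switch to Mid (-8 → -3). Not NE.
(High, Ultra, Mid): Firm A can switch to Mid (0 → 9). Not NE.
(High, Ultra, High): Firm A gets 6, best alternative 1; Firm B gets 9, best alternative 6; Firm C gets 9, best alternative -2. No profitable deviation — NE.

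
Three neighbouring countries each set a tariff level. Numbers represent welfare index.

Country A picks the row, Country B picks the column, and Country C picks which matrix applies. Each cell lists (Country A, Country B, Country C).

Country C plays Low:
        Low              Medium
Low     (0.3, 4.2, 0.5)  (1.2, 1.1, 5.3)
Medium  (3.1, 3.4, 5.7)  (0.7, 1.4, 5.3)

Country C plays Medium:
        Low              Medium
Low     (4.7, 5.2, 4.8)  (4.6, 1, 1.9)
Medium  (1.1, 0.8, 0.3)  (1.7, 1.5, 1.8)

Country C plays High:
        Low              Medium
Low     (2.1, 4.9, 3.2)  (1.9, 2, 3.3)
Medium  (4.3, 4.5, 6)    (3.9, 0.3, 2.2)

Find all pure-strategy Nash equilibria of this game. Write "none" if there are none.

Pure-strategy Nash equilibria: (Low, Low, Medium); (Medium, Low, High)

Country A against (Low, Low): payoffs 0.3, 3.1 → best response Medium.
Country A against (Low, Medium): payoffs 4.7, 1.1 → best response Low.
Country A against (Low, High): payoffs 2.1, 4.3 → best response Medium.
Country A against (Medium, Low): payoffs 1.2, 0.7 → best response Low.
Country A against (Medium, Medium): payoffs 4.6, 1.7 → best response Low.
Country A against (Medium, High): payoffs 1.9, 3.9 → best response Medium.
Country B against (Low, Low): payoffs 4.2, 1.1 → best response Low.
Country B against (Low, Medium): payoffs 5.2, 1 → best response Low.
Country B against (Low, High): payoffs 4.9, 2 → best response Low.
Country B against (Medium, Low): payoffs 3.4, 1.4 → best response Low.
Country B against (Medium, Medium): payoffs 0.8, 1.5 → best response Medium.
Country B against (Medium, High): payoffs 4.5, 0.3 → best response Low.
Country C against (Low, Low): payoffs 0.5, 4.8, 3.2 → best response Medium.
Country C against (Low, Medium): payoffs 5.3, 1.9, 3.3 → best response Low.
Country C against (Medium, Low): payoffs 5.7, 0.3, 6 → best response High.
Country C against (Medium, Medium): payoffs 5.3, 1.8, 2.2 → best response Low.
Mutual best responses: (Low, Low, Medium); (Medium, Low, High).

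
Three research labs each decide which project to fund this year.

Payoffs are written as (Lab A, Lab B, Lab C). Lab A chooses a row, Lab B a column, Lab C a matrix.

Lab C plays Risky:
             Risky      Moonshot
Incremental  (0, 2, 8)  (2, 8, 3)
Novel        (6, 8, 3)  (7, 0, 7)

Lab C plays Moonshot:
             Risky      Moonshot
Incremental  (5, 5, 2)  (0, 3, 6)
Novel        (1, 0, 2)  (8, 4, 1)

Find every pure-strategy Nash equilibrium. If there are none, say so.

(Novel, Risky, Risky)

Check each profile: it is a Nash equilibrium iff no player can strictly gain by switching unilaterally.
(Incremental, Risky, Risky): Lab A can switch to Novel (0 → 6). Not NE.
(Incremental, Risky, Moonshot): Lab C can switch to Risky (2 → 8). Not NE.
(Incremental, Moonshot, Risky): Lab A can switch to Novel (2 → 7). Not NE.
(Incremental, Moonshot, Moonshot): Lab A can switch to Novel (0 → 8). Not NE.
(Novel, Risky, Risky): Lab A gets 6, best alternative 0; Lab B gets 8, best alternative 0; Lab C gets 3, best alternative 2. No profitable deviation — NE.
(Novel, Risky, Moonshot): Lab A can switch to Incremental (1 → 5). Not NE.
(Novel, Moonshot, Risky): Lab B can switch to Risky (0 → 8). Not NE.
(Novel, Moonshot, Moonshot): Lab C can switch to Risky (1 → 7). Not NE.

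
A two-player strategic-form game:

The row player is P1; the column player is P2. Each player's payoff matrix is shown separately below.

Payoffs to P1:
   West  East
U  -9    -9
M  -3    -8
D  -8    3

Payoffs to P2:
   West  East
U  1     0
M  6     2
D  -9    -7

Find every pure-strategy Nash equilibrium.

(M, West) and (D, East)

(U, West): P1 can switch to M (-9 → -3). Not NE.
(U, East): P1 can switch to M (-9 → -8). Not NE.
(M, West): P1 gets -3, best alternative -8; P2 gets 6, best alternative 2. No profitable deviation — NE.
(M, East): P1 can switch to D (-8 → 3). Not NE.
(D, West): P1 can switch to M (-8 → -3). Not NE.
(D, East): P1 gets 3, best alternative -8; P2 gets -7, best alternative -9. No profitable deviation — NE.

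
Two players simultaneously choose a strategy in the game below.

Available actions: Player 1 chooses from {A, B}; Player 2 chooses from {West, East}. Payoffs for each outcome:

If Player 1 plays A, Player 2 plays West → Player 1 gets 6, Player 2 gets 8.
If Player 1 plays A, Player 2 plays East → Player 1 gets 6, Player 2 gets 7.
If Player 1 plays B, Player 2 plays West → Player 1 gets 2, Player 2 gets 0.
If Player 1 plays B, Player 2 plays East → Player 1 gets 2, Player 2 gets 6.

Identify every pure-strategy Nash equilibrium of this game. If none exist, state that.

The unique pure-strategy Nash equilibrium is (A, West).

(A, West): Player 1 gets 6, best alternative 2; Player 2 gets 8, best alternative 7. No profitable deviation — NE.
(A, East): Player 2 can switch to West (7 → 8). Not NE.
(B, West): Player 1 can switch to A (2 → 6). Not NE.
(B, East): Player 1 can switch to A (2 → 6). Not NE.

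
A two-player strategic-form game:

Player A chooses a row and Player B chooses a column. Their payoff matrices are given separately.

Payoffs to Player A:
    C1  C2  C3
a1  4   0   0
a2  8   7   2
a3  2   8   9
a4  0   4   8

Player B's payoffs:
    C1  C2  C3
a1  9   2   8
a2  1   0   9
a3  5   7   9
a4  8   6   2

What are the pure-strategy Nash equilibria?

The unique pure-strategy Nash equilibrium is (a3, C3).

Player A against C1: payoffs 4, 8, 2, 0 → best response a2.
Player A against C2: payoffs 0, 7, 8, 4 → best response a3.
Player A against C3: payoffs 0, 2, 9, 8 → best response a3.
Player B against a1: payoffs 9, 2, 8 → best response C1.
Player B against a2: payoffs 1, 0, 9 → best response C3.
Player B against a3: payoffs 5, 7, 9 → best response C3.
Player B against a4: payoffs 8, 6, 2 → best response C1.
Mutual best responses: (a3, C3).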